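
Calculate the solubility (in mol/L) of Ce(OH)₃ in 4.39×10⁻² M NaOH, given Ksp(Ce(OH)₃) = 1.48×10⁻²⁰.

1.75×10⁻¹⁶ M

Ce(OH)₃(s) ⇌ Ce³⁺(aq) + 3 OH⁻(aq)
The solution already contains OH⁻ at 4.39×10⁻² M. Let s be the molar solubility of Ce(OH)₃.
[OH⁻] ≈ 4.39×10⁻² M (common ion dominates); [Ce³⁺] = s.
Ksp = [Ce³⁺][OH⁻]^3 = s(4.39×10⁻²)^3
s = 1.48×10⁻²⁰ / (4.39×10⁻²)^3 = 1.75×10⁻¹⁶
s = 1.75×10⁻¹⁶ M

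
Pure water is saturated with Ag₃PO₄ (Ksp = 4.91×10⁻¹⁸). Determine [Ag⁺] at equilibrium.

Ag₃PO₄(s) ⇌ 3 Ag⁺(aq) + PO₄³⁻(aq)
If s mol/L of Ag₃PO₄ dissolves, [Ag⁺] = 3s and [PO₄³⁻] = s.
Ksp = [Ag⁺]^3[PO₄³⁻] = (3s)^3 · s = 27s^4 = 4.91×10⁻¹⁸
s = 2.07×10⁻⁵ mol/L
[Ag⁺] = 3s = 6.20×10⁻⁵ mol/L

6.20×10⁻⁵ M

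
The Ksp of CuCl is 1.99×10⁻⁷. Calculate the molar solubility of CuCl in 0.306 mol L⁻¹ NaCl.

CuCl(s) ⇌ Cu⁺(aq) + Cl⁻(aq)
The solution already contains Cl⁻ at 0.306 mol L⁻¹. Let s be the molar solubility of CuCl.
[Cl⁻] ≈ 0.306 mol L⁻¹ (common ion dominates); [Cu⁺] = s.
Ksp = [Cu⁺][Cl⁻] = s(0.306)
s = 1.99×10⁻⁷ / (0.306) = 6.50×10⁻⁷
s = 6.50×10⁻⁷ mol L⁻¹

6.50×10⁻⁷ M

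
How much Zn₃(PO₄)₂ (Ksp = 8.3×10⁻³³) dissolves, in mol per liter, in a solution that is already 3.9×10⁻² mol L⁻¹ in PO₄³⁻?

Zn₃(PO₄)₂(s) ⇌ 3 Zn²⁺(aq) + 2 PO₄³⁻(aq)
PO₄³⁻ is already present at 3.9×10⁻² mol L⁻¹. If s mol/L of Zn₃(PO₄)₂ dissolves, [Zn²⁺] = 3s while [PO₄³⁻] ≈ 3.9×10⁻² mol L⁻¹.
Ksp = [Zn²⁺]^3[PO₄³⁻]^2 = (3s)^3(3.9×10⁻²)^2
(3s)^3 = 8.3×10⁻³³ / (3.9×10⁻²)^2 = 5.5×10⁻³⁰
s = 5.9×10⁻¹¹ mol L⁻¹

5.9×10⁻¹¹ M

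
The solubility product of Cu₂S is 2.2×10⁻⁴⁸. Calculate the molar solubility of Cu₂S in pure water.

Cu₂S(s) ⇌ 2 Cu⁺(aq) + S²⁻(aq)
Let s be the molar solubility. Then [Cu⁺] = 2s and [S²⁻] = s.
Ksp = [Cu⁺]^2[S²⁻] = (2s)^2 · s = 4s^3
4s^3 = 2.2×10⁻⁴⁸  ⇒  s^3 = 5.5×10⁻⁴⁹
s = 8.2×10⁻¹⁷ mol/L

8.2×10⁻¹⁷ M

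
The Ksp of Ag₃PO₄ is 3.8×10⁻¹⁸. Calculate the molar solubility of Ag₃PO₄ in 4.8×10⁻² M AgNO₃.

3.4×10⁻¹⁴ M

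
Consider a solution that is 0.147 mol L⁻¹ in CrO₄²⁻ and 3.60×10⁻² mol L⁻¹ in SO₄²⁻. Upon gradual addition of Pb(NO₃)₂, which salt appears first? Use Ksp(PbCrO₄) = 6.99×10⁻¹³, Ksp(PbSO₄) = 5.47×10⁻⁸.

Precipitation of each salt begins when its ion product equals Ksp.
For PbCrO₄: [Pb²⁺] = (Ksp/[CrO₄²⁻]) = 4.76×10⁻¹² mol L⁻¹
For PbSO₄: [Pb²⁺] = (Ksp/[SO₄²⁻]) = 1.52×10⁻⁶ mol L⁻¹
PbCrO₄ requires the lower [Pb²⁺], so it precipitates first.

PbCrO₄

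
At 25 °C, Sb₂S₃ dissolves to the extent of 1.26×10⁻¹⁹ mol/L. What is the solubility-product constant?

Ksp = 3.43×10⁻⁹³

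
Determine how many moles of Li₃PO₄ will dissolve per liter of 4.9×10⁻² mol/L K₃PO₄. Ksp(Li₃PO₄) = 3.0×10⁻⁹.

1.3×10⁻³ M

Li₃PO₄(s) ⇌ 3 Li⁺(aq) + PO₄³⁻(aq)
With PO₄³⁻ already at 4.9×10⁻² mol/L and s small, take [PO₄³⁻] ≈ 4.9×10⁻² mol/L and [Li⁺] = 3s.
Ksp = [Li⁺]^3[PO₄³⁻] = (3s)^3(4.9×10⁻²)
(3s)^3 = 3.0×10⁻⁹ / (4.9×10⁻²) = 6.1×10⁻⁸
s = 1.3×10⁻³ mol/L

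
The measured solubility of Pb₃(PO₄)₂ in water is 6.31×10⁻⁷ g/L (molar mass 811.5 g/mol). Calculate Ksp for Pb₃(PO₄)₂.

Molar solubility s = (6.31×10⁻⁷ g/L) / (811.5 g/mol) = 7.7757×10⁻¹⁰ mol/L
Pb₃(PO₄)₂(s) ⇌ 3 Pb²⁺(aq) + 2 PO₄³⁻(aq)
For each mole of Pb₃(PO₄)₂ that dissolves per liter, [Pb²⁺] = 3s and [PO₄³⁻] = 2s; let s denote this solubility.
Ksp = [Pb²⁺]^3[PO₄³⁻]^2 = (3s)^3 · (2s)^2 = 108s^5
Ksp = 108 × (7.7757×10⁻¹⁰)^5 = 3.07×10⁻⁴⁴

Ksp = 3.07×10⁻⁴⁴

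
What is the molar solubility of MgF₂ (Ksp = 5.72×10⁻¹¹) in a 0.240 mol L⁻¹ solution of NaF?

9.93×10⁻¹⁰ M

MgF₂(s) ⇌ Mg²⁺(aq) + 2 F⁻(aq)
Let s be the solubility of MgF₂ here. The common ion gives [F⁻] ≈ 0.240 mol L⁻¹, and [Mg²⁺] = s.
Ksp = [Mg²⁺][F⁻]^2 = s(0.240)^2
s = 5.72×10⁻¹¹ / (0.240)^2 = 9.93×10⁻¹⁰
s = 9.93×10⁻¹⁰ mol L⁻¹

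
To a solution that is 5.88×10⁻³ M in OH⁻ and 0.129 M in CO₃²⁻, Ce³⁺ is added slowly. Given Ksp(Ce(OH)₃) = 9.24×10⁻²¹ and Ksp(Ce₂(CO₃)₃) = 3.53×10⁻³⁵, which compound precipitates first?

The threshold for precipitation is Q = Ksp.
For Ce(OH)₃: [Ce³⁺] = (Ksp/[OH⁻]^3) = 4.55×10⁻¹⁴ M
For Ce₂(CO₃)₃: [Ce³⁺] = (Ksp/[CO₃²⁻]^3)^(1/2) = 1.28×10⁻¹⁶ M
Since Ce₂(CO₃)₃ needs less Ce³⁺ to reach saturation, it precipitates first.

Ce₂(CO₃)₃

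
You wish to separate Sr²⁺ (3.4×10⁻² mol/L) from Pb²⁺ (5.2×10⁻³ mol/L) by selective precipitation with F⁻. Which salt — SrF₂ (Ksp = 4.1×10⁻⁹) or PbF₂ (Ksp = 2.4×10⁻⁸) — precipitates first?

The threshold for precipitation is Q = Ksp.
For SrF₂: [F⁻] = (Ksp/[Sr²⁺])^(1/2) = 3.5×10⁻⁴ mol/L
For PbF₂: [F⁻] = (Ksp/[Pb²⁺])^(1/2) = 2.1×10⁻³ mol/L
Since SrF₂ needs less F⁻ to reach saturation, it precipitates first.

SrF₂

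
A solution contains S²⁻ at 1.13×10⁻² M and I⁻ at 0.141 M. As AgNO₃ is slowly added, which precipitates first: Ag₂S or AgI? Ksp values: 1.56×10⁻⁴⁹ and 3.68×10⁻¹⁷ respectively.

Each salt precipitates once Q = Ksp for that salt.
For Ag₂S: [Ag⁺] = (Ksp/[S²⁻])^(1/2) = 3.72×10⁻²⁴ M
For AgI: [Ag⁺] = (Ksp/[I⁻]) = 2.61×10⁻¹⁶ M
The smaller threshold [Ag⁺] is reached first, so Ag₂S precipitates first.

Ag₂S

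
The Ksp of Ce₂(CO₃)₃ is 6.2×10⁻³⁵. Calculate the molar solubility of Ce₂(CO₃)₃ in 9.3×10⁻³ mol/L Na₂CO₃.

Ce₂(CO₃)₃(s) ⇌ 2 Ce³⁺(aq) + 3 CO₃²⁻(aq)
The solution already contains CO₃²⁻ at 9.3×10⁻³ mol/L. Let s be the molar solubility of Ce₂(CO₃)₃.
[CO₃²⁻] ≈ 9.3×10⁻³ mol/L (common ion dominates); [Ce³⁺] = 2s.
Ksp = [Ce³⁺]^2[CO₃²⁻]^3 = (2s)^2(9.3×10⁻³)^3
(2s)^2 = 6.2×10⁻³⁵ / (9.3×10⁻³)^3 = 7.7×10⁻²⁹
s = 4.4×10⁻¹⁵ mol/L

4.4×10⁻¹⁵ M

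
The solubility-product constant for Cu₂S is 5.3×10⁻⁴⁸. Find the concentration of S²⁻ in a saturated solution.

Cu₂S(s) ⇌ 2 Cu⁺(aq) + S²⁻(aq)
Let s be the molar solubility. Then [Cu⁺] = 2s and [S²⁻] = s.
Ksp = [Cu⁺]^2[S²⁻] = (2s)^2 · s = 4s^3 = 5.3×10⁻⁴⁸
s = 1.1×10⁻¹⁶ mol L⁻¹
[S²⁻] = s = 1.1×10⁻¹⁶ mol L⁻¹

1.1×10⁻¹⁶ M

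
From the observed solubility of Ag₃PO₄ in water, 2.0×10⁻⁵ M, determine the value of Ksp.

Ag₃PO₄(s) ⇌ 3 Ag⁺(aq) + PO₄³⁻(aq)
With molar solubility s: [Ag⁺] = 3s, [PO₄³⁻] = s.
Ksp = [Ag⁺]^3[PO₄³⁻] = (3s)^3 · s = 27s^4
Ksp = 27 × (2.0×10⁻⁵)^4 = 4.3×10⁻¹⁸

Ksp = 4.3×10⁻¹⁸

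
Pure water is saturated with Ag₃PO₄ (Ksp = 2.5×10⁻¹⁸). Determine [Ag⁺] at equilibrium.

5.2×10⁻⁵ M

Ag₃PO₄(s) ⇌ 3 Ag⁺(aq) + PO₄³⁻(aq)
Call the molar solubility s, so that [Ag⁺] = 3s and [PO₄³⁻] = s.
Ksp = [Ag⁺]^3[PO₄³⁻] = (3s)^3 · s = 27s^4 = 2.5×10⁻¹⁸
s = 1.7×10⁻⁵ mol/L
[Ag⁺] = 3s = 5.2×10⁻⁵ mol/L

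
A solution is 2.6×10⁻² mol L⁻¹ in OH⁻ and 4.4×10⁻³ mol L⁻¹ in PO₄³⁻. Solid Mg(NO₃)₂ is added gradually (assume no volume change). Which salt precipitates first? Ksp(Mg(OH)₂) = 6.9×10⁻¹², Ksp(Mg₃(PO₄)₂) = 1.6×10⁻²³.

Precipitation of each salt begins when its ion product equals Ksp.
For Mg(OH)₂: [Mg²⁺] = (Ksp/[OH⁻]^2) = 1.0×10⁻⁸ mol L⁻¹
For Mg₃(PO₄)₂: [Mg²⁺] = (Ksp/[PO₄³⁻]^2)^(1/3) = 9.4×10⁻⁷ mol L⁻¹
Mg(OH)₂ requires the lower [Mg²⁺], so it precipitates first.

Mg(OH)₂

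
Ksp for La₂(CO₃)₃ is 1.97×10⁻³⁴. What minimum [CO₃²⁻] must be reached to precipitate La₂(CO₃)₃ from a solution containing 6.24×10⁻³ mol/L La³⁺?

1.72×10⁻¹⁰ M

Precipitation of each salt begins when its ion product equals Ksp.
La₂(CO₃)₃(s) ⇌ 2 La³⁺(aq) + 3 CO₃²⁻(aq)
Ksp = [La³⁺]^2[CO₃²⁻]^3 = [CO₃²⁻]^3(6.24×10⁻³)^2
[CO₃²⁻]^3 = 1.97×10⁻³⁴ / (6.24×10⁻³)^2 = 5.06×10⁻³⁰
[CO₃²⁻] = 1.72×10⁻¹⁰ mol/L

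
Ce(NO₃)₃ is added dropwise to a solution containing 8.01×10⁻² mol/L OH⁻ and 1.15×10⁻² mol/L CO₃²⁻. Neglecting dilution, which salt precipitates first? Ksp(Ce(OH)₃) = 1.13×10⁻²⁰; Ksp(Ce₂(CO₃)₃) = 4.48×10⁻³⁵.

Ce(OH)₃

A salt starts to precipitate once the ion product Q reaches its Ksp.
For Ce(OH)₃: [Ce³⁺] = (Ksp/[OH⁻]^3) = 2.20×10⁻¹⁷ mol/L
For Ce₂(CO₃)₃: [Ce³⁺] = (Ksp/[CO₃²⁻]^3)^(1/2) = 5.43×10⁻¹⁵ mol/L
Since Ce(OH)₃ needs less Ce³⁺ to reach saturation, it precipitates first.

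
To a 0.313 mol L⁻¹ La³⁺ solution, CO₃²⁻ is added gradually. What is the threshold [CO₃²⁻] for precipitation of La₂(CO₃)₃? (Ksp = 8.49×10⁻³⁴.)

2.05×10⁻¹¹ M

Each salt precipitates once Q = Ksp for that salt.
La₂(CO₃)₃(s) ⇌ 2 La³⁺(aq) + 3 CO₃²⁻(aq)
Ksp = [La³⁺]^2[CO₃²⁻]^3 = [CO₃²⁻]^3(0.313)^2
[CO₃²⁻]^3 = 8.49×10⁻³⁴ / (0.313)^2 = 8.67×10⁻³³
[CO₃²⁻] = 2.05×10⁻¹¹ mol L⁻¹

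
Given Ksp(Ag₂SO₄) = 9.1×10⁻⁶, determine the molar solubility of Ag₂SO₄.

Ag₂SO₄(s) ⇌ 2 Ag⁺(aq) + SO₄²⁻(aq)
If s mol/L of Ag₂SO₄ dissolves, [Ag⁺] = 2s and [SO₄²⁻] = s.
Ksp = [Ag⁺]^2[SO₄²⁻] = (2s)^2 · s = 4s^3
4s^3 = 9.1×10⁻⁶  ⇒  s^3 = 2.3×10⁻⁶
s = 1.3×10⁻² mol L⁻¹

1.3×10⁻² M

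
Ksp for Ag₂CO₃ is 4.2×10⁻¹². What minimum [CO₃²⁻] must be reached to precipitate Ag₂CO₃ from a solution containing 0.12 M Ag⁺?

2.9×10⁻¹⁰ M

Each salt precipitates once Q = Ksp for that salt.
Ag₂CO₃(s) ⇌ 2 Ag⁺(aq) + CO₃²⁻(aq)
Ksp = [Ag⁺]^2[CO₃²⁻] = [CO₃²⁻](0.12)^2
[CO₃²⁻] = 4.2×10⁻¹² / (0.12)^2 = 2.9×10⁻¹⁰
[CO₃²⁻] = 2.9×10⁻¹⁰ M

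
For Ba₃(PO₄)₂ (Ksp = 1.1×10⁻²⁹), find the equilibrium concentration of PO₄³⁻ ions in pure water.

Ba₃(PO₄)₂(s) ⇌ 3 Ba²⁺(aq) + 2 PO₄³⁻(aq)
Call the molar solubility s, so that [Ba²⁺] = 3s and [PO₄³⁻] = 2s.
Ksp = [Ba²⁺]^3[PO₄³⁻]^2 = (3s)^3 · (2s)^2 = 108s^5 = 1.1×10⁻²⁹
s = 6.3×10⁻⁷ M
[PO₄³⁻] = 2s = 1.3×10⁻⁶ M

1.3×10⁻⁶ M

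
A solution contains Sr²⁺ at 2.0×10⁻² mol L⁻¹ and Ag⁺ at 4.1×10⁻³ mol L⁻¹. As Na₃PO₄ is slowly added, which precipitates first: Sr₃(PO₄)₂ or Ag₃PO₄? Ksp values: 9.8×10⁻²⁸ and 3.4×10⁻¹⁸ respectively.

The threshold for precipitation is Q = Ksp.
For Sr₃(PO₄)₂: [PO₄³⁻] = (Ksp/[Sr²⁺]^3)^(1/2) = 1.1×10⁻¹¹ mol L⁻¹
For Ag₃PO₄: [PO₄³⁻] = (Ksp/[Ag⁺]^3) = 4.9×10⁻¹¹ mol L⁻¹
The smaller threshold [PO₄³⁻] is reached first, so Sr₃(PO₄)₂ precipitates first.

Sr₃(PO₄)₂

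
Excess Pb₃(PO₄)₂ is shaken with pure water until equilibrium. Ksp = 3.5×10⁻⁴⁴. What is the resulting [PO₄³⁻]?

1.6×10⁻⁹ M

Pb₃(PO₄)₂(s) ⇌ 3 Pb²⁺(aq) + 2 PO₄³⁻(aq)
If s mol/L of Pb₃(PO₄)₂ dissolves, [Pb²⁺] = 3s and [PO₄³⁻] = 2s.
Ksp = [Pb²⁺]^3[PO₄³⁻]^2 = (3s)^3 · (2s)^2 = 108s^5 = 3.5×10⁻⁴⁴
s = 8.0×10⁻¹⁰ mol L⁻¹
[PO₄³⁻] = 2s = 1.6×10⁻⁹ mol L⁻¹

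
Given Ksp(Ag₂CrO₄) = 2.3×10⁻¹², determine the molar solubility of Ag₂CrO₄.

8.3×10⁻⁵ M

Ag₂CrO₄(s) ⇌ 2 Ag⁺(aq) + CrO₄²⁻(aq)
With molar solubility s: [Ag⁺] = 2s, [CrO₄²⁻] = s.
Ksp = [Ag⁺]^2[CrO₄²⁻] = (2s)^2 · s = 4s^3
4s^3 = 2.3×10⁻¹²  ⇒  s^3 = 5.8×10⁻¹³
Taking the 3rd root, s = 8.3×10⁻⁵ mol/L.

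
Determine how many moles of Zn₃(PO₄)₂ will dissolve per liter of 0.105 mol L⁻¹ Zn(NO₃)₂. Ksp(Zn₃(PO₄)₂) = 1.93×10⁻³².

2.04×10⁻¹⁵ M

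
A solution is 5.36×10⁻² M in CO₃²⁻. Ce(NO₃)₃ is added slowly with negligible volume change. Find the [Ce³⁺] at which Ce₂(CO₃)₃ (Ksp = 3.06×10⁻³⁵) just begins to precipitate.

The threshold for precipitation is Q = Ksp.
Ce₂(CO₃)₃(s) ⇌ 2 Ce³⁺(aq) + 3 CO₃²⁻(aq)
Ksp = [Ce³⁺]^2[CO₃²⁻]^3 = [Ce³⁺]^2(5.36×10⁻²)^3
[Ce³⁺]^2 = 3.06×10⁻³⁵ / (5.36×10⁻²)^3 = 1.99×10⁻³¹
[Ce³⁺] = 4.46×10⁻¹⁶ M

4.46×10⁻¹⁶ M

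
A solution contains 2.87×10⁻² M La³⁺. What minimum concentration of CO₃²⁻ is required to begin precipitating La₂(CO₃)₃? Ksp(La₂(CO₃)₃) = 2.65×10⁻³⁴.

6.85×10⁻¹¹ M

Precipitation of each salt begins when its ion product equals Ksp.
La₂(CO₃)₃(s) ⇌ 2 La³⁺(aq) + 3 CO₃²⁻(aq)
Ksp = [La³⁺]^2[CO₃²⁻]^3 = [CO₃²⁻]^3(2.87×10⁻²)^2
[CO₃²⁻]^3 = 2.65×10⁻³⁴ / (2.87×10⁻²)^2 = 3.22×10⁻³¹
[CO₃²⁻] = 6.85×10⁻¹¹ M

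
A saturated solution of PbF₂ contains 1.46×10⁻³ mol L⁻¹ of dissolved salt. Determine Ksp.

PbF₂(s) ⇌ Pb²⁺(aq) + 2 F⁻(aq)
Call the molar solubility s, so that [Pb²⁺] = s and [F⁻] = 2s.
Ksp = [Pb²⁺][F⁻]^2 = s · (2s)^2 = 4s^3
Ksp = 4 × (1.46×10⁻³)^3 = 1.24×10⁻⁸

Ksp = 1.24×10⁻⁸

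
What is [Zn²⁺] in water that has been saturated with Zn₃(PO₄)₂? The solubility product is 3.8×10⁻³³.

3.9×10⁻⁷ M

Zn₃(PO₄)₂(s) ⇌ 3 Zn²⁺(aq) + 2 PO₄³⁻(aq)
Let s be the molar solubility. Then [Zn²⁺] = 3s and [PO₄³⁻] = 2s.
Ksp = [Zn²⁺]^3[PO₄³⁻]^2 = (3s)^3 · (2s)^2 = 108s^5 = 3.8×10⁻³³
s = 1.3×10⁻⁷ M
[Zn²⁺] = 3s = 3.9×10⁻⁷ M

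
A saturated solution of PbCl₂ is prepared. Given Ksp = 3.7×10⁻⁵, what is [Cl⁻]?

4.2×10⁻² M

PbCl₂(s) ⇌ Pb²⁺(aq) + 2 Cl⁻(aq)
Call the molar solubility s, so that [Pb²⁺] = s and [Cl⁻] = 2s.
Ksp = [Pb²⁺][Cl⁻]^2 = s · (2s)^2 = 4s^3 = 3.7×10⁻⁵
s = 2.1×10⁻² M
[Cl⁻] = 2s = 4.2×10⁻² M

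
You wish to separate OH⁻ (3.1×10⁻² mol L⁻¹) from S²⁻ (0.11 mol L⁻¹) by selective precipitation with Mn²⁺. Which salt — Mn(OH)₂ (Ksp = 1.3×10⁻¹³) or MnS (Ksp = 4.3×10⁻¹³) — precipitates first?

The threshold for precipitation is Q = Ksp.
For Mn(OH)₂: [Mn²⁺] = (Ksp/[OH⁻]^2) = 1.4×10⁻¹⁰ mol L⁻¹
For MnS: [Mn²⁺] = (Ksp/[S²⁻]) = 3.9×10⁻¹² mol L⁻¹
MnS requires the lower [Mn²⁺], so it precipitates first.

MnS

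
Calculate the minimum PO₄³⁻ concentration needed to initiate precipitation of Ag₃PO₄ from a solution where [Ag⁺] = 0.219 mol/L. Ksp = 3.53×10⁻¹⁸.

Each salt precipitates once Q = Ksp for that salt.
Ag₃PO₄(s) ⇌ 3 Ag⁺(aq) + PO₄³⁻(aq)
Ksp = [Ag⁺]^3[PO₄³⁻] = [PO₄³⁻](0.219)^3
[PO₄³⁻] = 3.53×10⁻¹⁸ / (0.219)^3 = 3.36×10⁻¹⁶
[PO₄³⁻] = 3.36×10⁻¹⁶ mol/L

3.36×10⁻¹⁶ M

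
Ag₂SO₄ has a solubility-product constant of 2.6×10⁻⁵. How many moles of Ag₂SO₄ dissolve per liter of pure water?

Ag₂SO₄(s) ⇌ 2 Ag⁺(aq) + SO₄²⁻(aq)
With molar solubility s: [Ag⁺] = 2s, [SO₄²⁻] = s.
Ksp = [Ag⁺]^2[SO₄²⁻] = (2s)^2 · s = 4s^3
4s^3 = 2.6×10⁻⁵  ⇒  s^3 = 6.5×10⁻⁶
Taking the 3rd root, s = 1.9×10⁻² mol L⁻¹.

1.9×10⁻² M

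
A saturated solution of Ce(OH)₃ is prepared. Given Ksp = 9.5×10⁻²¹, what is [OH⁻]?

Ce(OH)₃(s) ⇌ Ce³⁺(aq) + 3 OH⁻(aq)
Let s be the molar solubility. Then [Ce³⁺] = s and [OH⁻] = 3s.
Ksp = [Ce³⁺][OH⁻]^3 = s · (3s)^3 = 27s^4 = 9.5×10⁻²¹
s = 4.3×10⁻⁶ mol L⁻¹
[OH⁻] = 3s = 1.3×10⁻⁵ mol L⁻¹

1.3×10⁻⁵ M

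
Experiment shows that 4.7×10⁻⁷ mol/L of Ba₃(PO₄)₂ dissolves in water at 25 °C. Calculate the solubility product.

Ksp = 2.5×10⁻³⁰

Ba₃(PO₄)₂(s) ⇌ 3 Ba²⁺(aq) + 2 PO₄³⁻(aq)
With molar solubility s: [Ba²⁺] = 3s, [PO₄³⁻] = 2s.
Ksp = [Ba²⁺]^3[PO₄³⁻]^2 = (3s)^3 · (2s)^2 = 108s^5
Ksp = 108 × (4.7×10⁻⁷)^5 = 2.5×10⁻³⁰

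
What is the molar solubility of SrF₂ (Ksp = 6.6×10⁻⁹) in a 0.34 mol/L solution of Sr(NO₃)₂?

SrF₂(s) ⇌ Sr²⁺(aq) + 2 F⁻(aq)
With Sr²⁺ already at 0.34 mol/L and s small, take [Sr²⁺] ≈ 0.34 mol/L and [F⁻] = 2s.
Ksp = [Sr²⁺][F⁻]^2 = (0.34)(2s)^2
(2s)^2 = 6.6×10⁻⁹ / (0.34) = 1.9×10⁻⁸
s = 7.0×10⁻⁵ mol/L

7.0×10⁻⁵ M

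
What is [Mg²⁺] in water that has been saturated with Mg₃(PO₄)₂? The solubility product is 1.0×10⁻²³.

Mg₃(PO₄)₂(s) ⇌ 3 Mg²⁺(aq) + 2 PO₄³⁻(aq)
If s mol/L of Mg₃(PO₄)₂ dissolves, [Mg²⁺] = 3s and [PO₄³⁻] = 2s.
Ksp = [Mg²⁺]^3[PO₄³⁻]^2 = (3s)^3 · (2s)^2 = 108s^5 = 1.0×10⁻²³
s = 9.8×10⁻⁶ mol L⁻¹
[Mg²⁺] = 3s = 3.0×10⁻⁵ mol L⁻¹

3.0×10⁻⁵ M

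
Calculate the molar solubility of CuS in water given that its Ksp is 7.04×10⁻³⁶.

CuS(s) ⇌ Cu²⁺(aq) + S²⁻(aq)
Call the molar solubility s, so that [Cu²⁺] = s and [S²⁻] = s.
Ksp = [Cu²⁺][S²⁻] = s · s = s^2
s^2 = 7.04×10⁻³⁶
s = (7.04×10⁻³⁶)^(1/2) = 2.65×10⁻¹⁸ mol L⁻¹

2.65×10⁻¹⁸ M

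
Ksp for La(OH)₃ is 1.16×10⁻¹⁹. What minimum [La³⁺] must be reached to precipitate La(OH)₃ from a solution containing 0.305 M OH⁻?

4.09×10⁻¹⁸ M

Each salt precipitates once Q = Ksp for that salt.
La(OH)₃(s) ⇌ La³⁺(aq) + 3 OH⁻(aq)
Ksp = [La³⁺][OH⁻]^3 = [La³⁺](0.305)^3
[La³⁺] = 1.16×10⁻¹⁹ / (0.305)^3 = 4.09×10⁻¹⁸
[La³⁺] = 4.09×10⁻¹⁸ M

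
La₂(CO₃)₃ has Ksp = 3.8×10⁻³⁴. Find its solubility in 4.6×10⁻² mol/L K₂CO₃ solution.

9.9×10⁻¹⁶ M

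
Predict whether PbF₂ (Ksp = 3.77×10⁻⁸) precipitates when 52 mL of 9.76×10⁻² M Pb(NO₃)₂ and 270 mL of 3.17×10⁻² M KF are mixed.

Yes

After mixing, V = 52 mL + 270 mL = 322 mL.
[Pb²⁺] = (9.76×10⁻²)(52)/322 = 1.58×10⁻² M
[F⁻] = (3.17×10⁻²)(270)/322 = 2.66×10⁻² M
Q = [Pb²⁺][F⁻]^2 = 1.11×10⁻⁵
Since Q (1.11×10⁻⁵) exceeds Ksp (3.77×10⁻⁸), PbF₂ will precipitate.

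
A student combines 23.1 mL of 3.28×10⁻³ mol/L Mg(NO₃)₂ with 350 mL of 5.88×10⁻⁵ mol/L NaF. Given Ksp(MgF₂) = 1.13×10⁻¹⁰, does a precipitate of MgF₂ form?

No

The combined volume is 373.1 mL.
[Mg²⁺] = (3.28×10⁻³)(23.1)/373.1 = 2.03×10⁻⁴ mol/L
[F⁻] = (5.88×10⁻⁵)(350)/373.1 = 5.52×10⁻⁵ mol/L
Q = [Mg²⁺][F⁻]^2 = 6.18×10⁻¹³
Q < Ksp (6.18×10⁻¹³ vs 1.13×10⁻¹⁰); the solution remains unsaturated and no precipitate forms.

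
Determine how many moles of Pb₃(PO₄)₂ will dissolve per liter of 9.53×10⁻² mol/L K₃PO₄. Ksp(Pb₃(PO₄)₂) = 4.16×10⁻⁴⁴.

5.54×10⁻¹⁵ M

Pb₃(PO₄)₂(s) ⇌ 3 Pb²⁺(aq) + 2 PO₄³⁻(aq)
With PO₄³⁻ already at 9.53×10⁻² mol/L and s small, take [PO₄³⁻] ≈ 9.53×10⁻² mol/L and [Pb²⁺] = 3s.
Ksp = [Pb²⁺]^3[PO₄³⁻]^2 = (3s)^3(9.53×10⁻²)^2
(3s)^3 = 4.16×10⁻⁴⁴ / (9.53×10⁻²)^2 = 4.58×10⁻⁴²
s = 5.54×10⁻¹⁵ mol/L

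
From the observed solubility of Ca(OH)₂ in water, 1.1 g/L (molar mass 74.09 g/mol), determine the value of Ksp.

Ksp = 1.3×10⁻⁵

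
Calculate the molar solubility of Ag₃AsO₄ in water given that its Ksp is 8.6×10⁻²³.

Ag₃AsO₄(s) ⇌ 3 Ag⁺(aq) + AsO₄³⁻(aq)
If s mol/L of Ag₃AsO₄ dissolves, [Ag⁺] = 3s and [AsO₄³⁻] = s.
Ksp = [Ag⁺]^3[AsO₄³⁻] = (3s)^3 · s = 27s^4
27s^4 = 8.6×10⁻²³  ⇒  s^4 = 3.2×10⁻²⁴
s = 1.3×10⁻⁶ mol L⁻¹

1.3×10⁻⁶ M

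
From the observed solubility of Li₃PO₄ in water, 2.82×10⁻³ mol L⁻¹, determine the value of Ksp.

Ksp = 1.71×10⁻⁹

Li₃PO₄(s) ⇌ 3 Li⁺(aq) + PO₄³⁻(aq)
With molar solubility s: [Li⁺] = 3s, [PO₄³⁻] = s.
Ksp = [Li⁺]^3[PO₄³⁻] = (3s)^3 · s = 27s^4
Ksp = 27 × (2.82×10⁻³)^4 = 1.71×10⁻⁹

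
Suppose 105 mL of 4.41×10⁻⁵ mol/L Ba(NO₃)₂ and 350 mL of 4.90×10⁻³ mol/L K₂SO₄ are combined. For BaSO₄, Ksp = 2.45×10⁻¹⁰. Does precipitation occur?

After mixing, V = 105 mL + 350 mL = 455 mL.
[Ba²⁺] = (4.41×10⁻⁵)(105)/455 = 1.02×10⁻⁵ mol/L
[SO₄²⁻] = (4.90×10⁻³)(350)/455 = 3.77×10⁻³ mol/L
Q = [Ba²⁺][SO₄²⁻] = 3.84×10⁻⁸
Because Q > Ksp (3.84×10⁻⁸ vs 2.45×10⁻¹⁰), a precipitate of BaSO₄ forms.

Yes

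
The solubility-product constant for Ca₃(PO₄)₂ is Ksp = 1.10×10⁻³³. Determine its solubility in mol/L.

1.00×10⁻⁷ M

Ca₃(PO₄)₂(s) ⇌ 3 Ca²⁺(aq) + 2 PO₄³⁻(aq)
For each mole of Ca₃(PO₄)₂ that dissolves per liter, [Ca²⁺] = 3s and [PO₄³⁻] = 2s; let s denote this solubility.
Ksp = [Ca²⁺]^3[PO₄³⁻]^2 = (3s)^3 · (2s)^2 = 108s^5
108s^5 = 1.10×10⁻³³  ⇒  s^5 = 1.02×10⁻³⁵
Taking the 5th root, s = 1.00×10⁻⁷ mol/L.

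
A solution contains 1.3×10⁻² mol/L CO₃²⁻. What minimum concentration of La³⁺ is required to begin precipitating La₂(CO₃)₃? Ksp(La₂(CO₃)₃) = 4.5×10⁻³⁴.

A salt starts to precipitate once the ion product Q reaches its Ksp.
La₂(CO₃)₃(s) ⇌ 2 La³⁺(aq) + 3 CO₃²⁻(aq)
Ksp = [La³⁺]^2[CO₃²⁻]^3 = [La³⁺]^2(1.3×10⁻²)^3
[La³⁺]^2 = 4.5×10⁻³⁴ / (1.3×10⁻²)^3 = 2.0×10⁻²⁸
[La³⁺] = 1.4×10⁻¹⁴ mol/L

1.4×10⁻¹⁴ M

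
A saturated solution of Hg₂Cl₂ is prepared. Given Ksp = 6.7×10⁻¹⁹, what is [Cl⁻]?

1.1×10⁻⁶ M

Hg₂Cl₂(s) ⇌ Hg₂²⁺(aq) + 2 Cl⁻(aq)
Call the molar solubility s, so that [Hg₂²⁺] = s and [Cl⁻] = 2s.
Ksp = [Hg₂²⁺][Cl⁻]^2 = s · (2s)^2 = 4s^3 = 6.7×10⁻¹⁹
s = 5.5×10⁻⁷ mol L⁻¹
[Cl⁻] = 2s = 1.1×10⁻⁶ mol L⁻¹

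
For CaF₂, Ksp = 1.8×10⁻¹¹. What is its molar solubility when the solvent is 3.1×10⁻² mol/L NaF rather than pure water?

1.9×10⁻⁸ M

CaF₂(s) ⇌ Ca²⁺(aq) + 2 F⁻(aq)
The solution already contains F⁻ at 3.1×10⁻² mol/L. Let s be the molar solubility of CaF₂.
[F⁻] ≈ 3.1×10⁻² mol/L (common ion dominates); [Ca²⁺] = s.
Ksp = [Ca²⁺][F⁻]^2 = s(3.1×10⁻²)^2
s = 1.8×10⁻¹¹ / (3.1×10⁻²)^2 = 1.9×10⁻⁸
s = 1.9×10⁻⁸ mol/L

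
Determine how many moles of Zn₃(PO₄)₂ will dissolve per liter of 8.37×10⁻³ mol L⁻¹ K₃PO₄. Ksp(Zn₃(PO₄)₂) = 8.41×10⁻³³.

1.64×10⁻¹⁰ M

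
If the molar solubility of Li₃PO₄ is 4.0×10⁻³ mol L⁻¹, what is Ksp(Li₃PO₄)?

Li₃PO₄(s) ⇌ 3 Li⁺(aq) + PO₄³⁻(aq)
Call the molar solubility s, so that [Li⁺] = 3s and [PO₄³⁻] = s.
Ksp = [Li⁺]^3[PO₄³⁻] = (3s)^3 · s = 27s^4
Ksp = 27 × (4.0×10⁻³)^4 = 6.9×10⁻⁹

Ksp = 6.9×10⁻⁹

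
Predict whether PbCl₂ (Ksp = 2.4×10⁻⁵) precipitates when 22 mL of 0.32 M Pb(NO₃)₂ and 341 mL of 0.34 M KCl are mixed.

Yes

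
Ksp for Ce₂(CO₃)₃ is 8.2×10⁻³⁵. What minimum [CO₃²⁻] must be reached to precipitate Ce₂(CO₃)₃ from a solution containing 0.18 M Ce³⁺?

1.4×10⁻¹¹ M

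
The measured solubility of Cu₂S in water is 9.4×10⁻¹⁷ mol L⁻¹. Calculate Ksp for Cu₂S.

Ksp = 3.3×10⁻⁴⁸

Cu₂S(s) ⇌ 2 Cu⁺(aq) + S²⁻(aq)
For each mole of Cu₂S that dissolves per liter, [Cu⁺] = 2s and [S²⁻] = s; let s denote this solubility.
Ksp = [Cu⁺]^2[S²⁻] = (2s)^2 · s = 4s^3
Ksp = 4 × (9.4×10⁻¹⁷)^3 = 3.3×10⁻⁴⁸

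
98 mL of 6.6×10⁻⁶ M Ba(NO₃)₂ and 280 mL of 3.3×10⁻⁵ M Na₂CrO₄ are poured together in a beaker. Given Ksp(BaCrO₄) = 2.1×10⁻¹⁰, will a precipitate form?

No

The combined volume is 378 mL.
[Ba²⁺] = (6.6×10⁻⁶)(98)/378 = 1.7×10⁻⁶ M
[CrO₄²⁻] = (3.3×10⁻⁵)(280)/378 = 2.4×10⁻⁵ M
Q = [Ba²⁺][CrO₄²⁻] = 4.2×10⁻¹¹
Since Q (4.2×10⁻¹¹) is less than Ksp (2.1×10⁻¹⁰), no BaCrO₄ precipitates.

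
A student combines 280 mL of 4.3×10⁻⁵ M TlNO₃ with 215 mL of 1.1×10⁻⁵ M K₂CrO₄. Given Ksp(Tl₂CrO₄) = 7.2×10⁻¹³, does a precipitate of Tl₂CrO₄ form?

The combined volume is 495 mL.
[Tl⁺] = (4.3×10⁻⁵)(280)/495 = 2.4×10⁻⁵ M
[CrO₄²⁻] = (1.1×10⁻⁵)(215)/495 = 4.8×10⁻⁶ M
Q = [Tl⁺]^2[CrO₄²⁻] = 2.8×10⁻¹⁵
Since Q (2.8×10⁻¹⁵) is less than Ksp (7.2×10⁻¹³), no Tl₂CrO₄ precipitates.

No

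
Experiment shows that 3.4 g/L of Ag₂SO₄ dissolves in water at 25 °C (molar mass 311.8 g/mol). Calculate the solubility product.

Convert to molarity: s = 3.4 / 311.8 = 1.090×10⁻² mol/L
Ag₂SO₄(s) ⇌ 2 Ag⁺(aq) + SO₄²⁻(aq)
Call the molar solubility s, so that [Ag⁺] = 2s and [SO₄²⁻] = s.
Ksp = [Ag⁺]^2[SO₄²⁻] = (2s)^2 · s = 4s^3
Ksp = 4 × (1.090×10⁻²)^3 = 5.2×10⁻⁶

Ksp = 5.2×10⁻⁶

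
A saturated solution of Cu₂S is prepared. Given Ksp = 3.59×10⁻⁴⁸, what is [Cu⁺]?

1.93×10⁻¹⁶ M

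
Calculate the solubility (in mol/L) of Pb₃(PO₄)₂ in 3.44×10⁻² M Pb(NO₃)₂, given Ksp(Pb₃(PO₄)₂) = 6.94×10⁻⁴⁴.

Pb₃(PO₄)₂(s) ⇌ 3 Pb²⁺(aq) + 2 PO₄³⁻(aq)
With Pb²⁺ already at 3.44×10⁻² M and s small, take [Pb²⁺] ≈ 3.44×10⁻² M and [PO₄³⁻] = 2s.
Ksp = [Pb²⁺]^3[PO₄³⁻]^2 = (3.44×10⁻²)^3(2s)^2
(2s)^2 = 6.94×10⁻⁴⁴ / (3.44×10⁻²)^3 = 1.70×10⁻³⁹
s = 2.06×10⁻²⁰ M

2.06×10⁻²⁰ M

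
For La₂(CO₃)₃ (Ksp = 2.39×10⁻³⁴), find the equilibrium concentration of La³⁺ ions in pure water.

1.48×10⁻⁷ M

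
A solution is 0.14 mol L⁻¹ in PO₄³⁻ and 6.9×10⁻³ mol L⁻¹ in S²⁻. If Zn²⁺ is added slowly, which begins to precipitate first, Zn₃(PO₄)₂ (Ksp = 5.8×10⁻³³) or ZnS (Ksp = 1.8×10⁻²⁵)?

ZnS

Precipitation of each salt begins when its ion product equals Ksp.
For Zn₃(PO₄)₂: [Zn²⁺] = (Ksp/[PO₄³⁻]^2)^(1/3) = 6.7×10⁻¹¹ mol L⁻¹
For ZnS: [Zn²⁺] = (Ksp/[S²⁻]) = 2.6×10⁻²³ mol L⁻¹
Since ZnS needs less Zn²⁺ to reach saturation, it precipitates first.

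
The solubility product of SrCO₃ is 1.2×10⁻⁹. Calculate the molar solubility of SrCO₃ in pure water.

3.5×10⁻⁵ M

SrCO₃(s) ⇌ Sr²⁺(aq) + CO₃²⁻(aq)
For each mole of SrCO₃ that dissolves per liter, [Sr²⁺] = s and [CO₃²⁻] = s; let s denote this solubility.
Ksp = [Sr²⁺][CO₃²⁻] = s · s = s^2
s^2 = 1.2×10⁻⁹
Taking the 2nd root, s = 3.5×10⁻⁵ mol L⁻¹.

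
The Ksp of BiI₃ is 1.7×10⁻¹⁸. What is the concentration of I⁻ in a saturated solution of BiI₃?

4.8×10⁻⁵ M

BiI₃(s) ⇌ Bi³⁺(aq) + 3 I⁻(aq)
Call the molar solubility s, so that [Bi³⁺] = s and [I⁻] = 3s.
Ksp = [Bi³⁺][I⁻]^3 = s · (3s)^3 = 27s^4 = 1.7×10⁻¹⁸
s = 1.6×10⁻⁵ M
[I⁻] = 3s = 4.8×10⁻⁵ M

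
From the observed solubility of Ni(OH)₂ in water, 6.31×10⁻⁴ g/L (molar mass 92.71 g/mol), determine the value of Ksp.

Ksp = 1.26×10⁻¹⁵

s = (6.31×10⁻⁴ g L⁻¹)/(92.71 g mol⁻¹) = 6.8062×10⁻⁶ M
Ni(OH)₂(s) ⇌ Ni²⁺(aq) + 2 OH⁻(aq)
If s mol/L of Ni(OH)₂ dissolves, [Ni²⁺] = s and [OH⁻] = 2s.
Ksp = [Ni²⁺][OH⁻]^2 = s · (2s)^2 = 4s^3
Ksp = 4 × (6.8062×10⁻⁶)^3 = 1.26×10⁻¹⁵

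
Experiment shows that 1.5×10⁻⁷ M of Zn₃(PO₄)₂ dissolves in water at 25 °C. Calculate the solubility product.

Ksp = 8.2×10⁻³³

Zn₃(PO₄)₂(s) ⇌ 3 Zn²⁺(aq) + 2 PO₄³⁻(aq)
For each mole of Zn₃(PO₄)₂ that dissolves per liter, [Zn²⁺] = 3s and [PO₄³⁻] = 2s; let s denote this solubility.
Ksp = [Zn²⁺]^3[PO₄³⁻]^2 = (3s)^3 · (2s)^2 = 108s^5
Ksp = 108 × (1.5×10⁻⁷)^5 = 8.2×10⁻³³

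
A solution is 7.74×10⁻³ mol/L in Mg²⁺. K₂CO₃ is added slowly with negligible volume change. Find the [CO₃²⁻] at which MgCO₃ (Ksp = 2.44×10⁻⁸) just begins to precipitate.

Each salt precipitates once Q = Ksp for that salt.
MgCO₃(s) ⇌ Mg²⁺(aq) + CO₃²⁻(aq)
Ksp = [Mg²⁺][CO₃²⁻] = [CO₃²⁻](7.74×10⁻³)
[CO₃²⁻] = 2.44×10⁻⁸ / (7.74×10⁻³) = 3.15×10⁻⁶
[CO₃²⁻] = 3.15×10⁻⁶ mol/L

3.15×10⁻⁶ M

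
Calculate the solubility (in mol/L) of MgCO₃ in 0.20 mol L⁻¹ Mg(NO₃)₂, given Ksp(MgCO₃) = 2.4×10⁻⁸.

1.2×10⁻⁷ M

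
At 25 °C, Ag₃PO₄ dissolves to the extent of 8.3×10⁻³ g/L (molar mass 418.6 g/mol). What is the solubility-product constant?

Ksp = 4.2×10⁻¹⁸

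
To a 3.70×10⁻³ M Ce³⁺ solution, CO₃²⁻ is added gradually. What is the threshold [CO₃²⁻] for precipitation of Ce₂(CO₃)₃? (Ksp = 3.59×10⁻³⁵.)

1.38×10⁻¹⁰ M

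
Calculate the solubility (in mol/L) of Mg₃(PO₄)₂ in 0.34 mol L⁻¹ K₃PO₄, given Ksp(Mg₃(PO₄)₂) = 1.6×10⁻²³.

Mg₃(PO₄)₂(s) ⇌ 3 Mg²⁺(aq) + 2 PO₄³⁻(aq)
PO₄³⁻ is already present at 0.34 mol L⁻¹. If s mol/L of Mg₃(PO₄)₂ dissolves, [Mg²⁺] = 3s while [PO₄³⁻] ≈ 0.34 mol L⁻¹.
Ksp = [Mg²⁺]^3[PO₄³⁻]^2 = (3s)^3(0.34)^2
(3s)^3 = 1.6×10⁻²³ / (0.34)^2 = 1.4×10⁻²²
s = 1.7×10⁻⁸ mol L⁻¹

1.7×10⁻⁸ M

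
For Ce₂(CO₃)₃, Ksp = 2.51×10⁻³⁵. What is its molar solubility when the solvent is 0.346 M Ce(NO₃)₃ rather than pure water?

1.98×10⁻¹² M

Ce₂(CO₃)₃(s) ⇌ 2 Ce³⁺(aq) + 3 CO₃²⁻(aq)
Let s be the solubility of Ce₂(CO₃)₃ here. The common ion gives [Ce³⁺] ≈ 0.346 M, and [CO₃²⁻] = 3s.
Ksp = [Ce³⁺]^2[CO₃²⁻]^3 = (0.346)^2(3s)^3
(3s)^3 = 2.51×10⁻³⁵ / (0.346)^2 = 2.10×10⁻³⁴
s = 1.98×10⁻¹² M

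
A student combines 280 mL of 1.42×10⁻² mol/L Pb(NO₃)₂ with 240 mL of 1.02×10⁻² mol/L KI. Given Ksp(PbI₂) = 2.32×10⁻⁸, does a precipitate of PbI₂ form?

After mixing, V = 280 mL + 240 mL = 520 mL.
[Pb²⁺] = (1.42×10⁻²)(280)/520 = 7.65×10⁻³ mol/L
[I⁻] = (1.02×10⁻²)(240)/520 = 4.71×10⁻³ mol/L
Q = [Pb²⁺][I⁻]^2 = 1.69×10⁻⁷
Because Q > Ksp (1.69×10⁻⁷ vs 2.32×10⁻⁸), a precipitate of PbI₂ forms.

Yes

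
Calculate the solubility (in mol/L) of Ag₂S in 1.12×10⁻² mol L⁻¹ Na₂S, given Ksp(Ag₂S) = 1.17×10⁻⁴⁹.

Ag₂S(s) ⇌ 2 Ag⁺(aq) + S²⁻(aq)
The solution already contains S²⁻ at 1.12×10⁻² mol L⁻¹. Let s be the molar solubility of Ag₂S.
[S²⁻] ≈ 1.12×10⁻² mol L⁻¹ (common ion dominates); [Ag⁺] = 2s.
Ksp = [Ag⁺]^2[S²⁻] = (2s)^2(1.12×10⁻²)
(2s)^2 = 1.17×10⁻⁴⁹ / (1.12×10⁻²) = 1.04×10⁻⁴⁷
s = 1.62×10⁻²⁴ mol L⁻¹

1.62×10⁻²⁴ M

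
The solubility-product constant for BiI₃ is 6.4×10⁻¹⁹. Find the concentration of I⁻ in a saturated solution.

3.7×10⁻⁵ M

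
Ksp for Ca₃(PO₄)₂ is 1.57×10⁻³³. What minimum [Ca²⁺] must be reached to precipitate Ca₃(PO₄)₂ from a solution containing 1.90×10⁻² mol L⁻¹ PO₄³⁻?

The threshold for precipitation is Q = Ksp.
Ca₃(PO₄)₂(s) ⇌ 3 Ca²⁺(aq) + 2 PO₄³⁻(aq)
Ksp = [Ca²⁺]^3[PO₄³⁻]^2 = [Ca²⁺]^3(1.90×10⁻²)^2
[Ca²⁺]^3 = 1.57×10⁻³³ / (1.90×10⁻²)^2 = 4.35×10⁻³⁰
[Ca²⁺] = 1.63×10⁻¹⁰ mol L⁻¹

1.63×10⁻¹⁰ M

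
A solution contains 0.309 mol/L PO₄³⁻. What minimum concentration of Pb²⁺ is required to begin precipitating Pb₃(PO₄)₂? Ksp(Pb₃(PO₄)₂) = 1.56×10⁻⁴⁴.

Precipitation of each salt begins when its ion product equals Ksp.
Pb₃(PO₄)₂(s) ⇌ 3 Pb²⁺(aq) + 2 PO₄³⁻(aq)
Ksp = [Pb²⁺]^3[PO₄³⁻]^2 = [Pb²⁺]^3(0.309)^2
[Pb²⁺]^3 = 1.56×10⁻⁴⁴ / (0.309)^2 = 1.63×10⁻⁴³
[Pb²⁺] = 5.47×10⁻¹⁵ mol/L

5.47×10⁻¹⁵ M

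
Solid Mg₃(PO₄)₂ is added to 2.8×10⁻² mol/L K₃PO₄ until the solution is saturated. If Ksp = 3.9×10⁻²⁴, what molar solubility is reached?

5.7×10⁻⁸ M

Mg₃(PO₄)₂(s) ⇌ 3 Mg²⁺(aq) + 2 PO₄³⁻(aq)
Let s be the solubility of Mg₃(PO₄)₂ here. The common ion gives [PO₄³⁻] ≈ 2.8×10⁻² mol/L, and [Mg²⁺] = 3s.
Ksp = [Mg²⁺]^3[PO₄³⁻]^2 = (3s)^3(2.8×10⁻²)^2
(3s)^3 = 3.9×10⁻²⁴ / (2.8×10⁻²)^2 = 5.0×10⁻²¹
s = 5.7×10⁻⁸ mol/L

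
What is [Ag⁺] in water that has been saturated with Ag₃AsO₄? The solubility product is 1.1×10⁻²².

4.3×10⁻⁶ M

Ag₃AsO₄(s) ⇌ 3 Ag⁺(aq) + AsO₄³⁻(aq)
For each mole of Ag₃AsO₄ that dissolves per liter, [Ag⁺] = 3s and [AsO₄³⁻] = s; let s denote this solubility.
Ksp = [Ag⁺]^3[AsO₄³⁻] = (3s)^3 · s = 27s^4 = 1.1×10⁻²²
s = 1.4×10⁻⁶ M
[Ag⁺] = 3s = 4.3×10⁻⁶ M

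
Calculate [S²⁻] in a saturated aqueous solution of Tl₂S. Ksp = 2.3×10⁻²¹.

8.3×10⁻⁸ M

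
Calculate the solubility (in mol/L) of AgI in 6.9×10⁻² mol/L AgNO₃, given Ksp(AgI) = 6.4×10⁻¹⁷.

9.3×10⁻¹⁶ M

AgI(s) ⇌ Ag⁺(aq) + I⁻(aq)
Let s be the solubility of AgI here. The common ion gives [Ag⁺] ≈ 6.9×10⁻² mol/L, and [I⁻] = s.
Ksp = [Ag⁺][I⁻] = (6.9×10⁻²)s
s = 6.4×10⁻¹⁷ / (6.9×10⁻²) = 9.3×10⁻¹⁶
s = 9.3×10⁻¹⁶ mol/L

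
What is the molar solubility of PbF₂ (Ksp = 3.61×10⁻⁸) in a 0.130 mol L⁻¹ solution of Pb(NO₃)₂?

PbF₂(s) ⇌ Pb²⁺(aq) + 2 F⁻(aq)
Pb²⁺ is already present at 0.130 mol L⁻¹. If s mol/L of PbF₂ dissolves, [F⁻] = 2s while [Pb²⁺] ≈ 0.130 mol L⁻¹.
Ksp = [Pb²⁺][F⁻]^2 = (0.130)(2s)^2
(2s)^2 = 3.61×10⁻⁸ / (0.130) = 2.78×10⁻⁷
s = 2.63×10⁻⁴ mol L⁻¹

2.63×10⁻⁴ M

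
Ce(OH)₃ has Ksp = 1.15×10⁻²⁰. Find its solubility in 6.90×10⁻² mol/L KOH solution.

Ce(OH)₃(s) ⇌ Ce³⁺(aq) + 3 OH⁻(aq)
With OH⁻ already at 6.90×10⁻² mol/L and s small, take [OH⁻] ≈ 6.90×10⁻² mol/L and [Ce³⁺] = s.
Ksp = [Ce³⁺][OH⁻]^3 = s(6.90×10⁻²)^3
s = 1.15×10⁻²⁰ / (6.90×10⁻²)^3 = 3.50×10⁻¹⁷
s = 3.50×10⁻¹⁷ mol/L

3.50×10⁻¹⁷ M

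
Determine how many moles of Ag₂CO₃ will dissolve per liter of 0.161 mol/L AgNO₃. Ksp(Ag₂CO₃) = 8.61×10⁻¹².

Ag₂CO₃(s) ⇌ 2 Ag⁺(aq) + CO₃²⁻(aq)
The solution already contains Ag⁺ at 0.161 mol/L. Let s be the molar solubility of Ag₂CO₃.
[Ag⁺] ≈ 0.161 mol/L (common ion dominates); [CO₃²⁻] = s.
Ksp = [Ag⁺]^2[CO₃²⁻] = (0.161)^2s
s = 8.61×10⁻¹² / (0.161)^2 = 3.32×10⁻¹⁰
s = 3.32×10⁻¹⁰ mol/L

3.32×10⁻¹⁰ M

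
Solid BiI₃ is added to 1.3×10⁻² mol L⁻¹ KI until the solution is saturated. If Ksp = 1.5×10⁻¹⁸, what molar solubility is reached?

BiI₃(s) ⇌ Bi³⁺(aq) + 3 I⁻(aq)
With I⁻ already at 1.3×10⁻² mol L⁻¹ and s small, take [I⁻] ≈ 1.3×10⁻² mol L⁻¹ and [Bi³⁺] = s.
Ksp = [Bi³⁺][I⁻]^3 = s(1.3×10⁻²)^3
s = 1.5×10⁻¹⁸ / (1.3×10⁻²)^3 = 6.8×10⁻¹³
s = 6.8×10⁻¹³ mol L⁻¹

6.8×10⁻¹³ M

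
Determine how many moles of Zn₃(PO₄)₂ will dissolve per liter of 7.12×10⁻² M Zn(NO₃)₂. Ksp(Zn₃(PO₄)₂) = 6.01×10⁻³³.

Zn₃(PO₄)₂(s) ⇌ 3 Zn²⁺(aq) + 2 PO₄³⁻(aq)
Let s be the solubility of Zn₃(PO₄)₂ here. The common ion gives [Zn²⁺] ≈ 7.12×10⁻² M, and [PO₄³⁻] = 2s.
Ksp = [Zn²⁺]^3[PO₄³⁻]^2 = (7.12×10⁻²)^3(2s)^2
(2s)^2 = 6.01×10⁻³³ / (7.12×10⁻²)^3 = 1.67×10⁻²⁹
s = 2.04×10⁻¹⁵ M

2.04×10⁻¹⁵ M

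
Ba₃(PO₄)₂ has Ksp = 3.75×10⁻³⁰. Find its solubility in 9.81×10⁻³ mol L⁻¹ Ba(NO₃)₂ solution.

9.97×10⁻¹³ M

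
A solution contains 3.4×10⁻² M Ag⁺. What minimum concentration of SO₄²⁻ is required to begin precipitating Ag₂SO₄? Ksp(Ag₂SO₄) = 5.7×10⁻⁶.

4.9×10⁻³ M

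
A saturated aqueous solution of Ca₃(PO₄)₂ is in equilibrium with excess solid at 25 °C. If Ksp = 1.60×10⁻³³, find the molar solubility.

1.08×10⁻⁷ M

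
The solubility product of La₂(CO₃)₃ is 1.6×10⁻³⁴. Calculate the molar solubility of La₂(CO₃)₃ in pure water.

La₂(CO₃)₃(s) ⇌ 2 La³⁺(aq) + 3 CO₃²⁻(aq)
For each mole of La₂(CO₃)₃ that dissolves per liter, [La³⁺] = 2s and [CO₃²⁻] = 3s; let s denote this solubility.
Ksp = [La³⁺]^2[CO₃²⁻]^3 = (2s)^2 · (3s)^3 = 108s^5
108s^5 = 1.6×10⁻³⁴  ⇒  s^5 = 1.5×10⁻³⁶
s = 6.8×10⁻⁸ mol/L

6.8×10⁻⁸ M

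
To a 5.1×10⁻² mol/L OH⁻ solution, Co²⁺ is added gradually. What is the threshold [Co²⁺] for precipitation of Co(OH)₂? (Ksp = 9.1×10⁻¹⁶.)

Precipitation begins when Q = Ksp.
Co(OH)₂(s) ⇌ Co²⁺(aq) + 2 OH⁻(aq)
Ksp = [Co²⁺][OH⁻]^2 = [Co²⁺](5.1×10⁻²)^2
[Co²⁺] = 9.1×10⁻¹⁶ / (5.1×10⁻²)^2 = 3.5×10⁻¹³
[Co²⁺] = 3.5×10⁻¹³ mol/L

3.5×10⁻¹³ M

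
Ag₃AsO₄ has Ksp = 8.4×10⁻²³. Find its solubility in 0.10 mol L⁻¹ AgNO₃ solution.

Ag₃AsO₄(s) ⇌ 3 Ag⁺(aq) + AsO₄³⁻(aq)
Ag⁺ is already present at 0.10 mol L⁻¹. If s mol/L of Ag₃AsO₄ dissolves, [AsO₄³⁻] = s while [Ag⁺] ≈ 0.10 mol L⁻¹.
Ksp = [Ag⁺]^3[AsO₄³⁻] = (0.10)^3s
s = 8.4×10⁻²³ / (0.10)^3 = 8.4×10⁻²⁰
s = 8.4×10⁻²⁰ mol L⁻¹

8.4×10⁻²⁰ M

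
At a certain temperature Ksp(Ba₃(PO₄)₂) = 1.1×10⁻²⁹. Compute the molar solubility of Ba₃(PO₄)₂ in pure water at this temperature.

Ba₃(PO₄)₂(s) ⇌ 3 Ba²⁺(aq) + 2 PO₄³⁻(aq)
Call the molar solubility s, so that [Ba²⁺] = 3s and [PO₄³⁻] = 2s.
Ksp = [Ba²⁺]^3[PO₄³⁻]^2 = (3s)^3 · (2s)^2 = 108s^5
108s^5 = 1.1×10⁻²⁹  ⇒  s^5 = 1.0×10⁻³¹
s = 6.3×10⁻⁷ mol/L

6.3×10⁻⁷ M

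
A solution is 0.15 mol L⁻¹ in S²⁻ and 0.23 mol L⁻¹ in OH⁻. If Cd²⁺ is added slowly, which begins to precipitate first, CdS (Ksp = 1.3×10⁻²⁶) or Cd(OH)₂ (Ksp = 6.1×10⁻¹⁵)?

Each salt precipitates once Q = Ksp for that salt.
For CdS: [Cd²⁺] = (Ksp/[S²⁻]) = 8.7×10⁻²⁶ mol L⁻¹
For Cd(OH)₂: [Cd²⁺] = (Ksp/[OH⁻]^2) = 1.2×10⁻¹³ mol L⁻¹
Since CdS needs less Cd²⁺ to reach saturation, it precipitates first.

CdS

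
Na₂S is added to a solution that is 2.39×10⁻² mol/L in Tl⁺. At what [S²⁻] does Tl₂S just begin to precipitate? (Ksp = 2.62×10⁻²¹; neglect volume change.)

Precipitation begins when Q = Ksp.
Tl₂S(s) ⇌ 2 Tl⁺(aq) + S²⁻(aq)
Ksp = [Tl⁺]^2[S²⁻] = [S²⁻](2.39×10⁻²)^2
[S²⁻] = 2.62×10⁻²¹ / (2.39×10⁻²)^2 = 4.59×10⁻¹⁸
[S²⁻] = 4.59×10⁻¹⁸ mol/L

4.59×10⁻¹⁸ M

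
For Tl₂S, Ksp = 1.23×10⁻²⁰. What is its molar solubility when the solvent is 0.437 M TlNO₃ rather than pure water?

Tl₂S(s) ⇌ 2 Tl⁺(aq) + S²⁻(aq)
The solution already contains Tl⁺ at 0.437 M. Let s be the molar solubility of Tl₂S.
[Tl⁺] ≈ 0.437 M (common ion dominates); [S²⁻] = s.
Ksp = [Tl⁺]^2[S²⁻] = (0.437)^2s
s = 1.23×10⁻²⁰ / (0.437)^2 = 6.44×10⁻²⁰
s = 6.44×10⁻²⁰ M

6.44×10⁻²⁰ M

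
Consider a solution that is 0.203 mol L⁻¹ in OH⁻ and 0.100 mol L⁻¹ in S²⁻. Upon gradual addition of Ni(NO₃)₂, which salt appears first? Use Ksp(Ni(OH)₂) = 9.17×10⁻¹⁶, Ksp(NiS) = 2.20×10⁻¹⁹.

NiS

Precipitation begins when Q = Ksp.
For Ni(OH)₂: [Ni²⁺] = (Ksp/[OH⁻]^2) = 2.23×10⁻¹⁴ mol L⁻¹
For NiS: [Ni²⁺] = (Ksp/[S²⁻]) = 2.20×10⁻¹⁸ mol L⁻¹
Since NiS needs less Ni²⁺ to reach saturation, it precipitates first.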